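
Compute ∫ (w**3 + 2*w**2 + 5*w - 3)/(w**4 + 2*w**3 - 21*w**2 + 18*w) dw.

Factor the denominator: w*(w - 3)*(w - 1)*(w + 6).
Partial-fraction decomposition: 59/(126*(w + 6)) - 5/(14*(w - 1)) + 19/(18*(w - 3)) - 1/(6*w).
Integrate each term: A/(w−a) contributes A·log|w−a|.

-log(w)/6 + 19*log(w - 3)/18 - 5*log(w - 1)/14 + 59*log(w + 6)/126 + C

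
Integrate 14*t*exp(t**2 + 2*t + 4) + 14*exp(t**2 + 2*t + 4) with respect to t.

7*exp(t**2 + 2*t + 4) + C

Let u = t**2 + 2*t + 4, so du = (2*t + 2) dt.
Rewriting, the integral becomes 7·∫ e^u du = 7·e^u.
Substituting back, u = t**2 + 2*t + 4.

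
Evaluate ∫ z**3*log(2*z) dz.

z**4*(log(z) + log(2))/4 - z**4/16 + C

Use integration by parts with u = log(2*z), dv = z**3 dz.
Then du = 1/z dz and v = z**4/4.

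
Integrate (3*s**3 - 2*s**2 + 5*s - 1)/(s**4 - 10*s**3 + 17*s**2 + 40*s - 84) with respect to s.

Factor the denominator: (s - 7)*(s - 3)*(s - 2)*(s + 2).
Partial-fraction decomposition: 43/(180*(s + 2)) + 5/(4*(s - 2)) - 77/(20*(s - 3)) + 193/(36*(s - 7)).
Integrate each term: A/(s−a) contributes A·log|s−a|.

193*log(s - 7)/36 - 77*log(s - 3)/20 + 5*log(s - 2)/4 + 43*log(s + 2)/180 + C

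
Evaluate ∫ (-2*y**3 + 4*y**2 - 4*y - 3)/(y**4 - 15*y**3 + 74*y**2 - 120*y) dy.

Factor the denominator: y*(y - 6)*(y - 5)*(y - 4).
Partial-fraction decomposition: -83/(8*(y - 4)) + 173/(5*(y - 5)) - 105/(4*(y - 6)) + 1/(40*y).
Integrate each term: A/(y−a) contributes A·log|y−a|.

log(y)/40 - 105*log(y - 6)/4 + 173*log(y - 5)/5 - 83*log(y - 4)/8 + C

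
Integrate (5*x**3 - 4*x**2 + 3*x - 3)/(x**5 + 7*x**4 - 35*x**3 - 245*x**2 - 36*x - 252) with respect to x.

317*log(x - 6)/1924 + 415*log(x + 6)/148 - 387*log(x + 7)/130 + 3*log(x**2 + 1)/740 - atan(x)/370 + C

Factor the denominator: (x - 6)*(x + 6)*(x + 7)*(x**2 + 1).
Partial-fraction decomposition: (3*x - 1)/(370*(x**2 + 1)) - 387/(130*(x + 7)) + 415/(148*(x + 6)) + 317/(1924*(x - 6)).
Integrate each term; A/(x−a) gives A·log|x−a|; the (Bx+D)/(x²+p²) term gives a log and an atan.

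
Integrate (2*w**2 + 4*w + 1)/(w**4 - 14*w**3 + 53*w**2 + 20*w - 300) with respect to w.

Factor the denominator: (w - 6)*(w - 5)**2*(w + 2).
Partial-fraction decomposition: -1/(392*(w + 2)) - 594/(49*(w - 5)) - 71/(7*(w - 5)**2) + 97/(8*(w - 6)).
Integrate each term; A/(w−a) gives A·log|w−a|; A/(w−a)² gives −A/(w−a).

97*log(w - 6)/8 - 594*log(w - 5)/49 - log(w + 2)/392 + 71/(7*w - 35) + C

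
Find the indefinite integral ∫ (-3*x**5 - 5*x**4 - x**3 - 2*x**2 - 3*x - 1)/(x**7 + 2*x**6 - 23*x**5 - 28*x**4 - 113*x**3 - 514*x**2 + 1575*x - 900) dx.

Factor the denominator: (x - 5)*(x - 1)**2*(x + 4)*(x + 5)*(x**2 + 9).
Partial-fraction decomposition: (289*x - 3956)/(8500*(x**2 + 9)) + 2113/(4080*(x + 5)) - 367/(1125*(x + 4)) + 161/(4800*(x - 1)) + 1/(80*(x - 1)**2) - 12691/(48960*(x - 5)).
Integrate each term; A/(x−a) gives A·log|x−a|; the (Bx+D)/(x²+p²) term gives a log and an atan.

-12691*log(x - 5)/48960 + 161*log(x - 1)/4800 - 367*log(x + 4)/1125 + 2113*log(x + 5)/4080 + 17*log(x**2 + 9)/1000 - 989*atan(x/3)/6375 - 1/(80*x - 80) + C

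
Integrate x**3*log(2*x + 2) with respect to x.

Use integration by parts with u = log(2*x + 2), dv = x**3 dx.
Then du = 2/(2*x + 2) dx and v = x**4/4.

x**4*log(2*x + 2)/4 - x**4/16 + x**3/12 - x**2/8 + x/4 - log(x + 1)/4 + C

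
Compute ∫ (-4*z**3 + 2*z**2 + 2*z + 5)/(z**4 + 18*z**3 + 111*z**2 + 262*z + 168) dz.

log(z + 1)/10 - 95*log(z + 4)/6 + 929*log(z + 6)/10 - 487*log(z + 7)/6 + C

Factor the denominator: (z + 1)*(z + 4)*(z + 6)*(z + 7).
Partial-fraction decomposition: -487/(6*(z + 7)) + 929/(10*(z + 6)) - 95/(6*(z + 4)) + 1/(10*(z + 1)).
Integrate each term: A/(z−a) contributes A·log|z−a|.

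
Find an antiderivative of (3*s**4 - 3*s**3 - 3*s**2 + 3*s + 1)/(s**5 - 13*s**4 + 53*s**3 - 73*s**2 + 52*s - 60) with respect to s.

3151*log(s - 6)/148 - 1441*log(s - 5)/78 + 19*log(s - 2)/60 - 639*log(s**2 + 1)/9620 - 23*atan(s)/4810 + C

Factor the denominator: (s - 6)*(s - 5)*(s - 2)*(s**2 + 1).
Partial-fraction decomposition: -(639*s + 23)/(4810*(s**2 + 1)) + 19/(60*(s - 2)) - 1441/(78*(s - 5)) + 3151/(148*(s - 6)).
Integrate each term; A/(s−a) gives A·log|s−a|; the (Bs+D)/(s²+p²) term gives a log and an atan.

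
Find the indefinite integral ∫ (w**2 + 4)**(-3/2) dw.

w/(4*sqrt(w**2 + 4)) + C

Substitute w = 2·tan(θ), so dw = 2·sec(θ)^2 dθ and the radical becomes sqrt(w**2 + 4) = 2·sec(θ) by the Pythagorean identity.
Integrate the resulting trig expression in θ, then back-substitute tan(θ) = w/2, sec(θ) = sqrt(w**2 + 4)/2 (absorbing any constant into C).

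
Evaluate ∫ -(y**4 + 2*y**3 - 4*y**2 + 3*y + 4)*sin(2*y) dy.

Use integration by parts with u = y**4 + 2*y**3 - 4*y**2 + 3*y + 4, dv = -sin(2*y) dy, so v = cos(2*y)/2.
Apply parts 4 times (tabular method): alternate signs, differentiate u down to 0, integrate dv up.

y**4*cos(2*y)/2 - y**3*sin(2*y) + y**3*cos(2*y) - 3*y**2*sin(2*y)/2 - 7*y**2*cos(2*y)/2 + 7*y*sin(2*y)/2 + 15*cos(2*y)/4 + C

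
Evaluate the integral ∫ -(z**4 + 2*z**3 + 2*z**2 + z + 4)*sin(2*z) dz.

Use integration by parts with u = z**4 + 2*z**3 + 2*z**2 + z + 4, dv = -sin(2*z) dz, so v = cos(2*z)/2.
Apply parts 4 times (tabular method): alternate signs, differentiate u down to 0, integrate dv up.

z**4*cos(2*z)/2 - z**3*sin(2*z) + z**3*cos(2*z) - 3*z**2*sin(2*z)/2 - z**2*cos(2*z)/2 + z*sin(2*z)/2 - z*cos(2*z) + sin(2*z)/2 + 9*cos(2*z)/4 + C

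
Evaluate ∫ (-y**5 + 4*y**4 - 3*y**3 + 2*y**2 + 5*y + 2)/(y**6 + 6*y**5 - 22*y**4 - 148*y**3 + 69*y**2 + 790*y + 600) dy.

Factor the denominator: (y - 4)*(y - 3)*(y + 1)*(y + 2)*(y + 5)**2.
Partial-fraction decomposition: -10229/(20736*(y + 5)) + 2009/(288*(y + 5)**2) - 4/(9*(y + 2)) + 7/(320*(y + 1)) - 7/(256*(y - 3)) - 23/(405*(y - 4)).
Integrate each term; A/(y−a) gives A·log|y−a|; A/(y−a)² gives −A/(y−a).

-23*log(y - 4)/405 - 7*log(y - 3)/256 + 7*log(y + 1)/320 - 4*log(y + 2)/9 - 10229*log(y + 5)/20736 - 2009/(288*y + 1440) + C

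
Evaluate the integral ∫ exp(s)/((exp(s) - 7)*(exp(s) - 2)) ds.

Let u = e^s, du = e^s ds.
The integral becomes ∫ du/((u-7)(u-2)); decompose into partial fractions.

log(exp(s) - 7)/5 - log(exp(s) - 2)/5 + C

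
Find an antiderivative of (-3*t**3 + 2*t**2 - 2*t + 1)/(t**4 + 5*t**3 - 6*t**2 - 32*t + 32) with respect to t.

Factor the denominator: (t - 2)*(t - 1)*(t + 4)**2.
Partial-fraction decomposition: -2297/(900*(t + 4)) + 233/(30*(t + 4)**2) + 2/(25*(t - 1)) - 19/(36*(t - 2)).
Integrate each term; A/(t−a) gives A·log|t−a|; A/(t−a)² gives −A/(t−a).

-19*log(t - 2)/36 + 2*log(t - 1)/25 - 2297*log(t + 4)/900 - 233/(30*t + 120) + C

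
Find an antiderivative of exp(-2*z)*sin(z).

-2*exp(-2*z)*sin(z)/5 - exp(-2*z)*cos(z)/5 + C

Let I denote the integral. Integrate by parts with u = sin(z), dv = exp(-2*z) dz, so v = -exp(-2*z)/2: I = -exp(-2*z)*sin(z)/2 + (1/2)·∫ exp(-2*z)*cos(z) dz.
Apply parts again with u = cos(z), dv = exp(-2*z) dz: ∫ exp(-2*z)*cos(z) dz = -exp(-2*z)*cos(z)/2 − (1/2)·I. Substituting back brings back I: I = -exp(-2*z)*sin(z)/2 - exp(-2*z)*cos(z)/4 − (1/4)·I.
Solving for I: (1 + 1/4)·I equals the remaining terms, so I = (4/5)·(-exp(-2*z)*sin(z)/2 - exp(-2*z)*cos(z)/4).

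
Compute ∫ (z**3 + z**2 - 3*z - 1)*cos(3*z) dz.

z**3*sin(3*z)/3 + z**2*sin(3*z)/3 + z**2*cos(3*z)/3 - 11*z*sin(3*z)/9 + 2*z*cos(3*z)/9 - 11*sin(3*z)/27 - 11*cos(3*z)/27 + C

Use integration by parts with u = z**3 + z**2 - 3*z - 1, dv = cos(3*z) dz, so v = sin(3*z)/3.
Apply parts 3 times (tabular method): alternate signs, differentiate u down to 0, integrate dv up.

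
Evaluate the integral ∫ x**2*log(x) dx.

Use integration by parts with u = log(x), dv = x**2 dx.
Then du = 1/x dx and v = x**3/3.

x**3*log(x)/3 - x**3/9 + C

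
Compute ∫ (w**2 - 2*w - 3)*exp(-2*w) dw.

(-2*w**2 + 2*w + 7)*exp(-2*w)/4 + C

Use integration by parts with u = w**2 - 2*w - 3, dv = exp(-2*w) dw, so v = -exp(-2*w)/2.
Apply parts 2 times (tabular method): alternate signs, differentiate u down to 0, integrate dv up.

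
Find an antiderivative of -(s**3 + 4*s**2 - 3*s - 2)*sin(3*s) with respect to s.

Use integration by parts with u = s**3 + 4*s**2 - 3*s - 2, dv = -sin(3*s) ds, so v = cos(3*s)/3.
Apply parts 3 times (tabular method): alternate signs, differentiate u down to 0, integrate dv up.

s**3*cos(3*s)/3 - s**2*sin(3*s)/3 + 4*s**2*cos(3*s)/3 - 8*s*sin(3*s)/9 - 11*s*cos(3*s)/9 + 11*sin(3*s)/27 - 26*cos(3*s)/27 + C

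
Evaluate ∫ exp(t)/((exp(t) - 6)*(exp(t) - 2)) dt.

log(exp(t) - 6)/4 - log(exp(t) - 2)/4 + C

Let u = e^t, du = e^t dt.
The integral becomes ∫ du/((u-6)(u-2)); decompose into partial fractions.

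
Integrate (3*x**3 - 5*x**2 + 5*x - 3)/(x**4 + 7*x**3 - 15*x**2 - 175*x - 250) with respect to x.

Factor the denominator: (x - 5)*(x + 2)*(x + 5)**2.
Partial-fraction decomposition: 128/(75*(x + 5)) - 88/(5*(x + 5)**2) + 19/(21*(x + 2)) + 68/(175*(x - 5)).
Integrate each term; A/(x−a) gives A·log|x−a|; A/(x−a)² gives −A/(x−a).

68*log(x - 5)/175 + 19*log(x + 2)/21 + 128*log(x + 5)/75 + 88/(5*x + 25) + C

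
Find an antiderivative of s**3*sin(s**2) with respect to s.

Let u = s², du = 2s ds; rewrite as (1/2)∫ u^1·sin(1u) du.
Now integrate by parts 1 time.

-s**2*cos(s**2)/2 + sin(s**2)/2 + C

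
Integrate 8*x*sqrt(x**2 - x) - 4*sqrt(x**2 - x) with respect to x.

8*(x**2 - x)**(3/2)/3 + C

Let u = x**2 - x, so du = (2*x - 1) dx.
Rewriting, the integral becomes 4·∫ √u du = 4·(2/3)u^(3/2).
Substituting back, u = x**2 - x.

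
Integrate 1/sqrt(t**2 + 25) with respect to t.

Substitute t = 5·tan(θ), so dt = 5·sec(θ)^2 dθ and the radical becomes sqrt(t**2 + 25) = 5·sec(θ) by the Pythagorean identity.
Integrate the resulting trig expression in θ, then back-substitute tan(θ) = t/5, sec(θ) = sqrt(t**2 + 25)/5 (absorbing any constant into C).

log(t + sqrt(t**2 + 25)) + C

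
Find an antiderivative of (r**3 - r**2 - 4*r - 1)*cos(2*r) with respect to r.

r**3*sin(2*r)/2 - r**2*sin(2*r)/2 + 3*r**2*cos(2*r)/4 - 11*r*sin(2*r)/4 - r*cos(2*r)/2 - sin(2*r)/4 - 11*cos(2*r)/8 + C

Use integration by parts with u = r**3 - r**2 - 4*r - 1, dv = cos(2*r) dr, so v = sin(2*r)/2.
Apply parts 3 times (tabular method): alternate signs, differentiate u down to 0, integrate dv up.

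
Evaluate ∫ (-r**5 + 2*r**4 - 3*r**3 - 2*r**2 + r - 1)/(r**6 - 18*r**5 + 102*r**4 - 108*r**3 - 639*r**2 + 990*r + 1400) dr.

-6563*log(r - 7)/432 + 1531*log(r - 5)/252 + 733*log(r - 4)/90 + log(r + 1)/720 - 11*log(r + 2)/378 - 82/(3*r - 15) + C

Factor the denominator: (r - 7)*(r - 5)**2*(r - 4)*(r + 1)*(r + 2).
Partial-fraction decomposition: -11/(378*(r + 2)) + 1/(720*(r + 1)) + 733/(90*(r - 4)) + 1531/(252*(r - 5)) + 82/(3*(r - 5)**2) - 6563/(432*(r - 7)).
Integrate each term; A/(r−a) gives A·log|r−a|; A/(r−a)² gives −A/(r−a).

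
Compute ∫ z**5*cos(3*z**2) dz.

z**4*sin(3*z**2)/6 + z**2*cos(3*z**2)/9 - sin(3*z**2)/27 + C

Let u = z², du = 2z dz; rewrite as (1/2)∫ u^2·cos(3u) du.
Now integrate by parts 2 times.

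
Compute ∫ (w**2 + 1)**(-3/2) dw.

Substitute w = tan(θ), so dw = sec(θ)^2 dθ and the radical becomes sqrt(w**2 + 1) = sec(θ) by the Pythagorean identity.
Integrate the resulting trig expression in θ, then back-substitute tan(θ) = w, sec(θ) = sqrt(w**2 + 1) (absorbing any constant into C).

w/sqrt(w**2 + 1) + C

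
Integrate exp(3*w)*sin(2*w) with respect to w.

3*exp(3*w)*sin(2*w)/13 - 2*exp(3*w)*cos(2*w)/13 + C

Let I denote the integral. Integrate by parts with u = sin(2*w), dv = exp(3*w) dw, so v = exp(3*w)/3: I = exp(3*w)*sin(2*w)/3 − (2/3)·∫ exp(3*w)*cos(2*w) dw.
Apply parts again with u = cos(2*w), dv = exp(3*w) dw: ∫ exp(3*w)*cos(2*w) dw = exp(3*w)*cos(2*w)/3 + (2/3)·I. Substituting back brings back I: I = exp(3*w)*sin(2*w)/3 - 2*exp(3*w)*cos(2*w)/9 − (4/9)·I.
Solving for I: (1 + 4/9)·I equals the remaining terms, so I = (9/13)·(exp(3*w)*sin(2*w)/3 - 2*exp(3*w)*cos(2*w)/9).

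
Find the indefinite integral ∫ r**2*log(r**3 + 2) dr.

r**3*log(r**3 + 2)/3 - r**3/3 + 2*log(r**3 + 2)/3 + C

Let u = r**3 + 2, so du = (3*r**2) dr.
The integral becomes (1/3)·∫ log(u) du; integrate by parts with u′=log(u), dv′=du.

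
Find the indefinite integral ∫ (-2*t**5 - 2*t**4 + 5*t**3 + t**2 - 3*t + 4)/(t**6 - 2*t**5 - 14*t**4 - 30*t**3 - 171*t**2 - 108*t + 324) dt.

Factor the denominator: (t - 6)*(t - 1)*(t + 2)*(t + 3)*(t**2 + 9).
Partial-fraction decomposition: -(11173*t + 10908)/(17550*(t**2 + 9)) - 211/(648*(t + 3)) + 1/(52*(t + 2)) - 1/(200*(t - 1)) - 8521/(8100*(t - 6)).
Integrate each term; A/(t−a) gives A·log|t−a|; the (Bt+D)/(t²+p²) term gives a log and an atan.

-8521*log(t - 6)/8100 - log(t - 1)/200 + log(t + 2)/52 - 211*log(t + 3)/648 - 11173*log(t**2 + 9)/35100 - 202*atan(t/3)/975 + C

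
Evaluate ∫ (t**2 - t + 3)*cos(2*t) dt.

t**2*sin(2*t)/2 - t*sin(2*t)/2 + t*cos(2*t)/2 + 5*sin(2*t)/4 - cos(2*t)/4 + C

Use integration by parts with u = t**2 - t + 3, dv = cos(2*t) dt, so v = sin(2*t)/2.
Apply parts 2 times (tabular method): alternate signs, differentiate u down to 0, integrate dv up.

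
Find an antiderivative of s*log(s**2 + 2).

Let u = s**2 + 2, so du = (2*s) ds.
The integral becomes (1/2)·∫ log(u) du; integrate by parts with u′=log(u), dv′=du.

s**2*log(s**2 + 2)/2 - s**2/2 + log(s**2 + 2) + C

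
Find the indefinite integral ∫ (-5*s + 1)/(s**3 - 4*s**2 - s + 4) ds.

-19*log(s - 4)/15 + 2*log(s - 1)/3 + 3*log(s + 1)/5 + C

Factor the denominator: (s - 4)*(s - 1)*(s + 1).
Partial-fraction decomposition: 3/(5*(s + 1)) + 2/(3*(s - 1)) - 19/(15*(s - 4)).
Integrate each term: A/(s−a) contributes A·log|s−a|.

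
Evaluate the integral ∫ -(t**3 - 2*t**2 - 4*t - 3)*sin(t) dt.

t**3*cos(t) - 3*t**2*sin(t) - 2*t**2*cos(t) + 4*t*sin(t) - 10*t*cos(t) + 10*sin(t) + cos(t) + C

Use integration by parts with u = t**3 - 2*t**2 - 4*t - 3, dv = -sin(t) dt, so v = cos(t).
Apply parts 3 times (tabular method): alternate signs, differentiate u down to 0, integrate dv up.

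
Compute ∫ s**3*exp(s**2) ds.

Let u = s², du = 2s ds; rewrite as (1/2)∫ u^1·exp(1u) du.
Now integrate by parts 1 time.

(s**2 - 1)*exp(s**2)/2 + C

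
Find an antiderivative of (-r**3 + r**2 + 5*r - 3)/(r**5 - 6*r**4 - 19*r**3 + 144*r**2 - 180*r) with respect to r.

Factor the denominator: r*(r - 6)*(r - 3)*(r - 2)*(r + 5).
Partial-fraction decomposition: 61/(1540*(r + 5)) + 3/(56*(r - 2)) + 1/(12*(r - 3)) - 17/(88*(r - 6)) + 1/(60*r).
Integrate each term: A/(r−a) contributes A·log|r−a|.

log(r)/60 - 17*log(r - 6)/88 + log(r - 3)/12 + 3*log(r - 2)/56 + 61*log(r + 5)/1540 + C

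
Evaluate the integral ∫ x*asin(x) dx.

x**2*asin(x)/2 + x*sqrt(-x**2 + 1)/4 - asin(x)/4 + C

Use integration by parts with u = arcsin(x), dv = x dx.
Then du = 1/sqrt(-x**2 + 1) dx.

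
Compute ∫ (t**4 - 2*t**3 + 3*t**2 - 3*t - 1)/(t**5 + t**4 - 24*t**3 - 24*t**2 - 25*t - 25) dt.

Factor the denominator: (t - 5)*(t + 1)*(t + 5)*(t**2 + 1).
Partial-fraction decomposition: -(t - 2)/(26*(t**2 + 1)) + 241/(260*(t + 5)) - 1/(6*(t + 1)) + 217/(780*(t - 5)).
Integrate each term; A/(t−a) gives A·log|t−a|; the (Bt+D)/(t²+p²) term gives a log and an atan.

217*log(t - 5)/780 - log(t + 1)/6 + 241*log(t + 5)/260 - log(t**2 + 1)/52 + atan(t)/13 + C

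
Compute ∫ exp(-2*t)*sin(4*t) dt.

-exp(-2*t)*sin(4*t)/10 - exp(-2*t)*cos(4*t)/5 + C

Let I denote the integral. Integrate by parts with u = sin(4*t), dv = exp(-2*t) dt, so v = -exp(-2*t)/2: I = -exp(-2*t)*sin(4*t)/2 + 2·∫ exp(-2*t)*cos(4*t) dt.
Apply parts again with u = cos(4*t), dv = exp(-2*t) dt: ∫ exp(-2*t)*cos(4*t) dt = -exp(-2*t)*cos(4*t)/2 − 2·I. Substituting back brings back I: I = -exp(-2*t)*sin(4*t)/2 - exp(-2*t)*cos(4*t) − 4·I.
Solving for I: (1 + 4)·I equals the remaining terms, so I = (1/5)·(-exp(-2*t)*sin(4*t)/2 - exp(-2*t)*cos(4*t)).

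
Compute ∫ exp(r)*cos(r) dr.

Let I denote the integral. Integrate by parts with u = cos(r), dv = exp(r) dr, so v = exp(r): I = exp(r)*cos(r) + ∫ exp(r)*sin(r) dr.
Apply parts again with u = sin(r), dv = exp(r) dr: ∫ exp(r)*sin(r) dr = exp(r)*sin(r) − I. Substituting back brings back I: I = exp(r)*sin(r) + exp(r)*cos(r) − I.
Solving for I: (1 + 1)·I equals the remaining terms, so I = (1/2)·(exp(r)*sin(r) + exp(r)*cos(r)).

exp(r)*sin(r)/2 + exp(r)*cos(r)/2 + C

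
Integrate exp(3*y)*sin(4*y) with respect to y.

3*exp(3*y)*sin(4*y)/25 - 4*exp(3*y)*cos(4*y)/25 + C

Let I denote the integral. Integrate by parts with u = sin(4*y), dv = exp(3*y) dy, so v = exp(3*y)/3: I = exp(3*y)*sin(4*y)/3 − (4/3)·∫ exp(3*y)*cos(4*y) dy.
Apply parts again with u = cos(4*y), dv = exp(3*y) dy: ∫ exp(3*y)*cos(4*y) dy = exp(3*y)*cos(4*y)/3 + (4/3)·I. Substituting back brings back I: I = exp(3*y)*sin(4*y)/3 - 4*exp(3*y)*cos(4*y)/9 − (16/9)·I.
Solving for I: (1 + 16/9)·I equals the remaining terms, so I = (9/25)·(exp(3*y)*sin(4*y)/3 - 4*exp(3*y)*cos(4*y)/9).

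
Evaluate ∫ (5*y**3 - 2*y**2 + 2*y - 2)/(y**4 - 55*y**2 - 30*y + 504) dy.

Factor the denominator: (y - 7)*(y - 3)*(y + 4)*(y + 6).
Partial-fraction decomposition: 583/(117*(y + 6)) - 181/(77*(y + 4)) - 121/(252*(y - 3)) + 1629/(572*(y - 7)).
Integrate each term: A/(y−a) contributes A·log|y−a|.

1629*log(y - 7)/572 - 121*log(y - 3)/252 - 181*log(y + 4)/77 + 583*log(y + 6)/117 + C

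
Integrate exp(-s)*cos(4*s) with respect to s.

4*exp(-s)*sin(4*s)/17 - exp(-s)*cos(4*s)/17 + C

Let I denote the integral. Integrate by parts with u = cos(4*s), dv = exp(-s) ds, so v = -exp(-s): I = -exp(-s)*cos(4*s) − 4·∫ exp(-s)*sin(4*s) ds.
Apply parts again with u = sin(4*s), dv = exp(-s) ds: ∫ exp(-s)*sin(4*s) ds = -exp(-s)*sin(4*s) + 4·I. Substituting back brings back I: I = 4*exp(-s)*sin(4*s) - exp(-s)*cos(4*s) − 16·I.
Solving for I: (1 + 16)·I equals the remaining terms, so I = (1/17)·(4*exp(-s)*sin(4*s) - exp(-s)*cos(4*s)).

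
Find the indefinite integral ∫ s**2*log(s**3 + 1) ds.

Let u = s**3 + 1, so du = (3*s**2) ds.
The integral becomes (1/3)·∫ log(u) du; integrate by parts with u′=log(u), dv′=du.

s**3*log(s**3 + 1)/3 - s**3/3 + log(s**3 + 1)/3 + C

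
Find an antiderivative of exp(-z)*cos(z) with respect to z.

Let I denote the integral. Integrate by parts with u = cos(z), dv = exp(-z) dz, so v = -exp(-z): I = -exp(-z)*cos(z) − ∫ exp(-z)*sin(z) dz.
Apply parts again with u = sin(z), dv = exp(-z) dz: ∫ exp(-z)*sin(z) dz = -exp(-z)*sin(z) + I. Substituting back brings back I: I = exp(-z)*sin(z) - exp(-z)*cos(z) − I.
Solving for I: (1 + 1)·I equals the remaining terms, so I = (1/2)·(exp(-z)*sin(z) - exp(-z)*cos(z)).

exp(-z)*sin(z)/2 - exp(-z)*cos(z)/2 + C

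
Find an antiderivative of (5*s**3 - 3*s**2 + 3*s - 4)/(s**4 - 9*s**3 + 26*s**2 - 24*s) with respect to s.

log(s)/6 + 35*log(s - 4) - 113*log(s - 3)/3 + 15*log(s - 2)/2 + C

Factor the denominator: s*(s - 4)*(s - 3)*(s - 2).
Partial-fraction decomposition: 15/(2*(s - 2)) - 113/(3*(s - 3)) + 35/(s - 4) + 1/(6*s).
Integrate each term: A/(s−a) contributes A·log|s−a|.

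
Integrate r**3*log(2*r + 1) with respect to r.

Use integration by parts with u = log(2*r + 1), dv = r**3 dr.
Then du = 2/(2*r + 1) dr and v = r**4/4.

r**4*log(2*r + 1)/4 - r**4/16 + r**3/24 - r**2/32 + r/32 - log(2*r + 1)/64 + C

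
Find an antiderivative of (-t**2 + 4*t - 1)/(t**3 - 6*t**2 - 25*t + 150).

Factor the denominator: (t - 6)*(t - 5)*(t + 5).
Partial-fraction decomposition: -23/(55*(t + 5)) + 3/(5*(t - 5)) - 13/(11*(t - 6)).
Integrate each term: A/(t−a) contributes A·log|t−a|.

-13*log(t - 6)/11 + 3*log(t - 5)/5 - 23*log(t + 5)/55 + C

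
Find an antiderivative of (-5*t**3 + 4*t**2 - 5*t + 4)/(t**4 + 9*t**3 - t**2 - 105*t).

-4*log(t)/105 - 11*log(t - 3)/24 + 377*log(t + 5)/40 - 195*log(t + 7)/14 + C

Factor the denominator: t*(t - 3)*(t + 5)*(t + 7).
Partial-fraction decomposition: -195/(14*(t + 7)) + 377/(40*(t + 5)) - 11/(24*(t - 3)) - 4/(105*t).
Integrate each term: A/(t−a) contributes A·log|t−a|.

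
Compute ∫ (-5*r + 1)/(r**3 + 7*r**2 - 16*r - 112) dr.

-19*log(r - 4)/88 - 7*log(r + 4)/8 + 12*log(r + 7)/11 + C

Factor the denominator: (r - 4)*(r + 4)*(r + 7).
Partial-fraction decomposition: 12/(11*(r + 7)) - 7/(8*(r + 4)) - 19/(88*(r - 4)).
Integrate each term: A/(r−a) contributes A·log|r−a|.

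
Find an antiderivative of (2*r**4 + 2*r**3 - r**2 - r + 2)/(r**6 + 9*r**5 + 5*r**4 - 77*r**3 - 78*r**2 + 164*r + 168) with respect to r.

491*log(r - 2)/6075 + log(r + 1)/54 - log(r + 2)/5 + 13*log(r + 3)/25 - 1019*log(r + 7)/2430 - 11/(135*r - 270) + C

Factor the denominator: (r - 2)**2*(r + 1)*(r + 2)*(r + 3)*(r + 7).
Partial-fraction decomposition: -1019/(2430*(r + 7)) + 13/(25*(r + 3)) - 1/(5*(r + 2)) + 1/(54*(r + 1)) + 491/(6075*(r - 2)) + 11/(135*(r - 2)**2).
Integrate each term; A/(r−a) gives A·log|r−a|; A/(r−a)² gives −A/(r−a).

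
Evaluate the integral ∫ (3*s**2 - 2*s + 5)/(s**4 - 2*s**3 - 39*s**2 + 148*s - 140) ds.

35*log(s - 5)/54 - 116*log(s - 2)/243 - 83*log(s + 7)/486 + 13/(27*s - 54) + C

Factor the denominator: (s - 5)*(s - 2)**2*(s + 7).
Partial-fraction decomposition: -83/(486*(s + 7)) - 116/(243*(s - 2)) - 13/(27*(s - 2)**2) + 35/(54*(s - 5)).
Integrate each term; A/(s−a) gives A·log|s−a|; A/(s−a)² gives −A/(s−a).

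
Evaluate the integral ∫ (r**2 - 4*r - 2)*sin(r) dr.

Use integration by parts with u = r**2 - 4*r - 2, dv = sin(r) dr, so v = -cos(r).
Apply parts 2 times (tabular method): alternate signs, differentiate u down to 0, integrate dv up.

-r**2*cos(r) + 2*r*sin(r) + 4*r*cos(r) - 4*sin(r) + 4*cos(r) + C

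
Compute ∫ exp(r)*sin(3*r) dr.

Let I denote the integral. Integrate by parts with u = sin(3*r), dv = exp(r) dr, so v = exp(r): I = exp(r)*sin(3*r) − 3·∫ exp(r)*cos(3*r) dr.
Apply parts again with u = cos(3*r), dv = exp(r) dr: ∫ exp(r)*cos(3*r) dr = exp(r)*cos(3*r) + 3·I. Substituting back brings back I: I = exp(r)*sin(3*r) - 3*exp(r)*cos(3*r) − 9·I.
Solving for I: (1 + 9)·I equals the remaining terms, so I = (1/10)·(exp(r)*sin(3*r) - 3*exp(r)*cos(3*r)).

exp(r)*sin(3*r)/10 - 3*exp(r)*cos(3*r)/10 + C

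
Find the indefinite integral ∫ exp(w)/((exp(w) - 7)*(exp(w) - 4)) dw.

log(exp(w) - 7)/3 - log(exp(w) - 4)/3 + C

Let u = e^w, du = e^w dw.
The integral becomes ∫ du/((u-7)(u-4)); decompose into partial fractions.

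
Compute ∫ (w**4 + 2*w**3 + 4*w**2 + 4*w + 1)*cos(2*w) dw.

w**4*sin(2*w)/2 + w**3*sin(2*w) + w**3*cos(2*w) + w**2*sin(2*w)/2 + 3*w**2*cos(2*w)/2 + w*sin(2*w)/2 + w*cos(2*w)/2 + sin(2*w)/4 + cos(2*w)/4 + C

Use integration by parts with u = w**4 + 2*w**3 + 4*w**2 + 4*w + 1, dv = cos(2*w) dw, so v = sin(2*w)/2.
Apply parts 4 times (tabular method): alternate signs, differentiate u down to 0, integrate dv up.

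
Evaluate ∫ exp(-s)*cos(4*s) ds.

Let I denote the integral. Integrate by parts with u = cos(4*s), dv = exp(-s) ds, so v = -exp(-s): I = -exp(-s)*cos(4*s) − 4·∫ exp(-s)*sin(4*s) ds.
Apply parts again with u = sin(4*s), dv = exp(-s) ds: ∫ exp(-s)*sin(4*s) ds = -exp(-s)*sin(4*s) + 4·I. Substituting back brings back I: I = 4*exp(-s)*sin(4*s) - exp(-s)*cos(4*s) − 16·I.
Solving for I: (1 + 16)·I equals the remaining terms, so I = (1/17)·(4*exp(-s)*sin(4*s) - exp(-s)*cos(4*s)).

4*exp(-s)*sin(4*s)/17 - exp(-s)*cos(4*s)/17 + C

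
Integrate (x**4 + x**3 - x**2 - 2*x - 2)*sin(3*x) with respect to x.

Use integration by parts with u = x**4 + x**3 - x**2 - 2*x - 2, dv = sin(3*x) dx, so v = -cos(3*x)/3.
Apply parts 4 times (tabular method): alternate signs, differentiate u down to 0, integrate dv up.

-x**4*cos(3*x)/3 + 4*x**3*sin(3*x)/9 - x**3*cos(3*x)/3 + x**2*sin(3*x)/3 + 7*x**2*cos(3*x)/9 - 14*x*sin(3*x)/27 + 8*x*cos(3*x)/9 - 8*sin(3*x)/27 + 40*cos(3*x)/81 + C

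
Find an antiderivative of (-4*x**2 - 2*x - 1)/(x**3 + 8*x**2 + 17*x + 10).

-3*log(x + 1)/4 + 13*log(x + 2)/3 - 91*log(x + 5)/12 + C

Factor the denominator: (x + 1)*(x + 2)*(x + 5).
Partial-fraction decomposition: -91/(12*(x + 5)) + 13/(3*(x + 2)) - 3/(4*(x + 1)).
Integrate each term: A/(x−a) contributes A·log|x−a|.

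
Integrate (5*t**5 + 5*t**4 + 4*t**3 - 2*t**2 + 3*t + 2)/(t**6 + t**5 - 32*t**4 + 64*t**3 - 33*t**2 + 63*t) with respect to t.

Factor the denominator: t*(t - 3)**2*(t + 7)*(t**2 + 1).
Partial-fraction decomposition: -(211*t - 277)/(2500*(t**2 + 1)) + 73519/(35000*(t + 7)) + 26569/(9000*(t - 3)) + 1721/(300*(t - 3)**2) + 2/(63*t).
Integrate each term; A/(t−a) gives A·log|t−a|; the (Bt+D)/(t²+p²) term gives a log and an atan.

2*log(t)/63 + 26569*log(t - 3)/9000 + 73519*log(t + 7)/35000 - 211*log(t**2 + 1)/5000 + 277*atan(t)/2500 - 1721/(300*t - 900) + C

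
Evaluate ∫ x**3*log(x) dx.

Use integration by parts with u = log(x), dv = x**3 dx.
Then du = 1/x dx and v = x**4/4.

x**4*log(x)/4 - x**4/16 + C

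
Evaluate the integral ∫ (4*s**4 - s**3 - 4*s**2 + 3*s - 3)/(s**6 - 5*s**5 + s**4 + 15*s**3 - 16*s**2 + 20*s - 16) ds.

Factor the denominator: (s - 4)*(s - 2)*(s - 1)*(s + 2)*(s**2 + 1).
Partial-fraction decomposition: -(37*s - 5)/(170*(s**2 + 1)) - 47/(360*(s + 2)) - 1/(18*(s - 1)) - 43/(40*(s - 2)) + 905/(612*(s - 4)).
Integrate each term; A/(s−a) gives A·log|s−a|; the (Bs+D)/(s²+p²) term gives a log and an atan.

905*log(s - 4)/612 - 43*log(s - 2)/40 - log(s - 1)/18 - 47*log(s + 2)/360 - 37*log(s**2 + 1)/340 + atan(s)/34 + C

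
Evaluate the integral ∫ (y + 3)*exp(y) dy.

Use integration by parts with u = y + 3, dv = exp(y) dy, so v = exp(y).
Apply parts 1 times (tabular method): alternate signs, differentiate u down to 0, integrate dv up.

(y + 2)*exp(y) + C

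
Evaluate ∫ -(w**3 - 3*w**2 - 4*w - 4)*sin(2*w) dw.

Use integration by parts with u = w**3 - 3*w**2 - 4*w - 4, dv = -sin(2*w) dw, so v = cos(2*w)/2.
Apply parts 3 times (tabular method): alternate signs, differentiate u down to 0, integrate dv up.

w**3*cos(2*w)/2 - 3*w**2*sin(2*w)/4 - 3*w**2*cos(2*w)/2 + 3*w*sin(2*w)/2 - 11*w*cos(2*w)/4 + 11*sin(2*w)/8 - 5*cos(2*w)/4 + C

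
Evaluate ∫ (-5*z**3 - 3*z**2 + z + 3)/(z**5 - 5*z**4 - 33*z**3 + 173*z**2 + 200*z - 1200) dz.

Factor the denominator: (z - 5)*(z - 4)**2*(z + 3)*(z + 5).
Partial-fraction decomposition: 137/(405*(z + 5)) - 27/(196*(z + 3)) + 33536/(3969*(z - 4)) + 361/(63*(z - 4)**2) - 173/(20*(z - 5)).
Integrate each term; A/(z−a) gives A·log|z−a|; A/(z−a)² gives −A/(z−a).

-173*log(z - 5)/20 + 33536*log(z - 4)/3969 - 27*log(z + 3)/196 + 137*log(z + 5)/405 - 361/(63*z - 252) + C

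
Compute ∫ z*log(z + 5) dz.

z**2*log(z + 5)/2 - z**2/4 + 5*z/2 - 25*log(z + 5)/2 + C

Use integration by parts with u = log(z + 5), dv = z dz.
Then du = 1/(z + 5) dz and v = z**2/2.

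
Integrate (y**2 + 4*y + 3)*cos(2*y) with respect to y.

Use integration by parts with u = y**2 + 4*y + 3, dv = cos(2*y) dy, so v = sin(2*y)/2.
Apply parts 2 times (tabular method): alternate signs, differentiate u down to 0, integrate dv up.

y**2*sin(2*y)/2 + 2*y*sin(2*y) + y*cos(2*y)/2 + 5*sin(2*y)/4 + cos(2*y) + C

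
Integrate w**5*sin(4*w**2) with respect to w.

Let u = w², du = 2w dw; rewrite as (1/2)∫ u^2·sin(4u) du.
Now integrate by parts 2 times.

-w**4*cos(4*w**2)/8 + w**2*sin(4*w**2)/16 + cos(4*w**2)/64 + C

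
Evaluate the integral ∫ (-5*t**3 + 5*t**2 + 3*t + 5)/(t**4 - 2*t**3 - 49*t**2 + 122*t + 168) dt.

-877*log(t - 6)/182 + 223*log(t - 4)/110 + 2*log(t + 1)/35 - 324*log(t + 7)/143 + C

Factor the denominator: (t - 6)*(t - 4)*(t + 1)*(t + 7).
Partial-fraction decomposition: -324/(143*(t + 7)) + 2/(35*(t + 1)) + 223/(110*(t - 4)) - 877/(182*(t - 6)).
Integrate each term: A/(t−a) contributes A·log|t−a|.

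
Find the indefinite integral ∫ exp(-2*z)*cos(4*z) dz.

Let I denote the integral. Integrate by parts with u = cos(4*z), dv = exp(-2*z) dz, so v = -exp(-2*z)/2: I = -exp(-2*z)*cos(4*z)/2 − 2·∫ exp(-2*z)*sin(4*z) dz.
Apply parts again with u = sin(4*z), dv = exp(-2*z) dz: ∫ exp(-2*z)*sin(4*z) dz = -exp(-2*z)*sin(4*z)/2 + 2·I. Substituting back brings back I: I = exp(-2*z)*sin(4*z) - exp(-2*z)*cos(4*z)/2 − 4·I.
Solving for I: (1 + 4)·I equals the remaining terms, so I = (1/5)·(exp(-2*z)*sin(4*z) - exp(-2*z)*cos(4*z)/2).

exp(-2*z)*sin(4*z)/5 - exp(-2*z)*cos(4*z)/10 + C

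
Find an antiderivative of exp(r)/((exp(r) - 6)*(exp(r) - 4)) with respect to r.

Let u = e^r, du = e^r dr.
The integral becomes ∫ du/((u-6)(u-4)); decompose into partial fractions.

log(exp(r) - 6)/2 - log(exp(r) - 4)/2 + C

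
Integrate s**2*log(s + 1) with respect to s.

s**3*log(s + 1)/3 - s**3/9 + s**2/6 - s/3 + log(s + 1)/3 + C

Use integration by parts with u = log(s + 1), dv = s**2 ds.
Then du = 1/(s + 1) ds and v = s**3/3.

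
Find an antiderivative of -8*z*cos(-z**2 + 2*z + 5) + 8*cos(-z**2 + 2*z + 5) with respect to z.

Let u = z**2 - 2*z - 5, so du = (2*z - 2) dz.
Rewriting, the integral becomes -4·∫ cos(u) du = -4·sin(u).
Substituting back, u = z**2 - 2*z - 5.

4*sin(-z**2 + 2*z + 5) + C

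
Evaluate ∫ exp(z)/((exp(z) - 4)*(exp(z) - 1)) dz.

Let u = e^z, du = e^z dz.
The integral becomes ∫ du/((u-1)(u-4)); decompose into partial fractions.

log(exp(z) - 4)/3 - log(exp(z) - 1)/3 + C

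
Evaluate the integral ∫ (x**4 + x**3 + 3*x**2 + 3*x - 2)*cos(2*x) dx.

Use integration by parts with u = x**4 + x**3 + 3*x**2 + 3*x - 2, dv = cos(2*x) dx, so v = sin(2*x)/2.
Apply parts 4 times (tabular method): alternate signs, differentiate u down to 0, integrate dv up.

x**4*sin(2*x)/2 + x**3*sin(2*x)/2 + x**3*cos(2*x) + 3*x**2*cos(2*x)/4 + 3*x*sin(2*x)/4 - sin(2*x) + 3*cos(2*x)/8 + C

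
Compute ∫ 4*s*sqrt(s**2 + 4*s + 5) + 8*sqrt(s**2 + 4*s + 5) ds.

4*(s**2 + 4*s + 5)**(3/2)/3 + C

Let u = s**2 + 4*s + 5, so du = (2*s + 4) ds.
Rewriting, the integral becomes 2·∫ √u du = 2·(2/3)u^(3/2).
Substituting back, u = s**2 + 4*s + 5.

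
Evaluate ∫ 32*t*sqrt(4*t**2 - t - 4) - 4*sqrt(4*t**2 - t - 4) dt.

8*(4*t**2 - t - 4)**(3/2)/3 + C

Let u = 4*t**2 - t - 4, so du = (8*t - 1) dt.
Rewriting, the integral becomes 4·∫ √u du = 4·(2/3)u^(3/2).
Substituting back, u = 4*t**2 - t - 4.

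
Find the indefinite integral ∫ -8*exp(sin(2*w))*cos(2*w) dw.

-4*exp(sin(2*w)) + C

Let u = sin(2*w), so du = (2*cos(2*w)) dw.
Rewriting, the integral becomes -4·∫ e^u du = -4·e^u.
Substituting back, u = sin(2*w).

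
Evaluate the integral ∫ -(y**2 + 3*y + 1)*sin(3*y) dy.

Use integration by parts with u = y**2 + 3*y + 1, dv = -sin(3*y) dy, so v = cos(3*y)/3.
Apply parts 2 times (tabular method): alternate signs, differentiate u down to 0, integrate dv up.

y**2*cos(3*y)/3 - 2*y*sin(3*y)/9 + y*cos(3*y) - sin(3*y)/3 + 7*cos(3*y)/27 + C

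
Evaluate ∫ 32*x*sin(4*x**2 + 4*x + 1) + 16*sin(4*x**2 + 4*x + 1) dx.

-4*cos(4*x**2 + 4*x + 1) + C

Let u = 4*x**2 + 4*x + 1, so du = (8*x + 4) dx.
Rewriting, the integral becomes 4·∫ sin(u) du = 4·-cos(u).
Substituting back, u = 4*x**2 + 4*x + 1.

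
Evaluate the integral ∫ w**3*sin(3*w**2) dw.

Let u = w², du = 2w dw; rewrite as (1/2)∫ u^1·sin(3u) du.
Now integrate by parts 1 time.

-w**2*cos(3*w**2)/6 + sin(3*w**2)/18 + C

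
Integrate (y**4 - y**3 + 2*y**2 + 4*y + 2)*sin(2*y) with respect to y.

Use integration by parts with u = y**4 - y**3 + 2*y**2 + 4*y + 2, dv = sin(2*y) dy, so v = -cos(2*y)/2.
Apply parts 4 times (tabular method): alternate signs, differentiate u down to 0, integrate dv up.

-y**4*cos(2*y)/2 + y**3*sin(2*y) + y**3*cos(2*y)/2 - 3*y**2*sin(2*y)/4 + y**2*cos(2*y)/2 - y*sin(2*y)/2 - 11*y*cos(2*y)/4 + 11*sin(2*y)/8 - 5*cos(2*y)/4 + C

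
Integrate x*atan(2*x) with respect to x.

Use integration by parts with u = arctan(2*x), dv = x dx.
Then du = 2/(4*x**2 + 1) dx.

x**2*atan(2*x)/2 - x/4 + atan(2*x)/8 + C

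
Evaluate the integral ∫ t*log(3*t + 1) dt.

t**2*log(3*t + 1)/2 - t**2/4 + t/6 - log(3*t + 1)/18 + C

Use integration by parts with u = log(3*t + 1), dv = t dt.
Then du = 3/(3*t + 1) dt and v = t**2/2.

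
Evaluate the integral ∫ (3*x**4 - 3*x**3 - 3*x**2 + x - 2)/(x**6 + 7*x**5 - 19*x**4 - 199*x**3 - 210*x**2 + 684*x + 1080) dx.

Factor the denominator: (x - 5)*(x - 2)*(x + 2)*(x + 3)**2*(x + 6).
Partial-fraction decomposition: -1105/(792*(x + 6)) + 2893/(3600*(x + 3)) - 73/(30*(x + 3)**2) + 1/(2*(x + 2)) - 1/(200*(x - 2)) + 17/(176*(x - 5)).
Integrate each term; A/(x−a) gives A·log|x−a|; A/(x−a)² gives −A/(x−a).

17*log(x - 5)/176 - log(x - 2)/200 + log(x + 2)/2 + 2893*log(x + 3)/3600 - 1105*log(x + 6)/792 + 73/(30*x + 90) + C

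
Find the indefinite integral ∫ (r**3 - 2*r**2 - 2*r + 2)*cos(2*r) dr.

r**3*sin(2*r)/2 - r**2*sin(2*r) + 3*r**2*cos(2*r)/4 - 7*r*sin(2*r)/4 - r*cos(2*r) + 3*sin(2*r)/2 - 7*cos(2*r)/8 + C

Use integration by parts with u = r**3 - 2*r**2 - 2*r + 2, dv = cos(2*r) dr, so v = sin(2*r)/2.
Apply parts 3 times (tabular method): alternate signs, differentiate u down to 0, integrate dv up.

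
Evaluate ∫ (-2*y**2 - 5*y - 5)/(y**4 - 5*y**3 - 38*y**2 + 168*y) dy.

Factor the denominator: y*(y - 7)*(y - 4)*(y + 6).
Partial-fraction decomposition: 47/(780*(y + 6)) + 19/(40*(y - 4)) - 46/(91*(y - 7)) - 5/(168*y).
Integrate each term: A/(y−a) contributes A·log|y−a|.

-5*log(y)/168 - 46*log(y - 7)/91 + 19*log(y - 4)/40 + 47*log(y + 6)/780 + C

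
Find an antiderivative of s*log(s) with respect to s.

Use integration by parts with u = log(s), dv = s ds.
Then du = 1/s ds and v = s**2/2.

s**2*log(s)/2 - s**2/4 + C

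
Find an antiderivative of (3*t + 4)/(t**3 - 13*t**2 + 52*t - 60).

11*log(t - 6)/2 - 19*log(t - 5)/3 + 5*log(t - 2)/6 + C

Factor the denominator: (t - 6)*(t - 5)*(t - 2).
Partial-fraction decomposition: 5/(6*(t - 2)) - 19/(3*(t - 5)) + 11/(2*(t - 6)).
Integrate each term: A/(t−a) contributes A·log|t−a|.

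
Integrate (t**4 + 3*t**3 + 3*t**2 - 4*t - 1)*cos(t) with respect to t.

Use integration by parts with u = t**4 + 3*t**3 + 3*t**2 - 4*t - 1, dv = cos(t) dt, so v = sin(t).
Apply parts 4 times (tabular method): alternate signs, differentiate u down to 0, integrate dv up.

t**4*sin(t) + 3*t**3*sin(t) + 4*t**3*cos(t) - 9*t**2*sin(t) + 9*t**2*cos(t) - 22*t*sin(t) - 18*t*cos(t) + 17*sin(t) - 22*cos(t) + C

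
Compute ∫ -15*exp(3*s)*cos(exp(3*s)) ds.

-5*sin(exp(3*s)) + C

Let u = exp(3*s), so du = (3*exp(3*s)) ds.
Rewriting, the integral becomes -5·∫ cos(u) du = -5·sin(u).
Substituting back, u = exp(3*s).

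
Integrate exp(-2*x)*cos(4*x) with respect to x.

exp(-2*x)*sin(4*x)/5 - exp(-2*x)*cos(4*x)/10 + C

Let I denote the integral. Integrate by parts with u = cos(4*x), dv = exp(-2*x) dx, so v = -exp(-2*x)/2: I = -exp(-2*x)*cos(4*x)/2 − 2·∫ exp(-2*x)*sin(4*x) dx.
Apply parts again with u = sin(4*x), dv = exp(-2*x) dx: ∫ exp(-2*x)*sin(4*x) dx = -exp(-2*x)*sin(4*x)/2 + 2·I. Substituting back brings back I: I = exp(-2*x)*sin(4*x) - exp(-2*x)*cos(4*x)/2 − 4·I.
Solving for I: (1 + 4)·I equals the remaining terms, so I = (1/5)·(exp(-2*x)*sin(4*x) - exp(-2*x)*cos(4*x)/2).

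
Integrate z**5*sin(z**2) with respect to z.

Let u = z², du = 2z dz; rewrite as (1/2)∫ u^2·sin(1u) du.
Now integrate by parts 2 times.

-z**4*cos(z**2)/2 + z**2*sin(z**2) + cos(z**2) + C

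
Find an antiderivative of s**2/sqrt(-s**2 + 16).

-s*sqrt(-s**2 + 16)/2 + 8*asin(s/4) + C

Substitute s = 4·sin(θ), so ds = 4·cos(θ) dθ and the radical becomes sqrt(-s**2 + 16) = 4·cos(θ) by the Pythagorean identity.
Integrate the resulting trig expression in θ, then back-substitute θ = asin(s/4), sin(θ) = s/4, cos(θ) = sqrt(-s**2 + 16)/4 (absorbing any constant into C).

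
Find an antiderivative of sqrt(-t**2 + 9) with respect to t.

t*sqrt(-t**2 + 9)/2 + 9*asin(t/3)/2 + C

Substitute t = 3·sin(θ), so dt = 3·cos(θ) dθ and the radical becomes sqrt(-t**2 + 9) = 3·cos(θ) by the Pythagorean identity.
Integrate the resulting trig expression in θ, then back-substitute θ = asin(t/3), sin(θ) = t/3, cos(θ) = sqrt(-t**2 + 9)/3 (absorbing any constant into C).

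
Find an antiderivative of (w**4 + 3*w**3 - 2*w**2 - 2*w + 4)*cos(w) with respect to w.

w**4*sin(w) + 3*w**3*sin(w) + 4*w**3*cos(w) - 14*w**2*sin(w) + 9*w**2*cos(w) - 20*w*sin(w) - 28*w*cos(w) + 32*sin(w) - 20*cos(w) + C

Use integration by parts with u = w**4 + 3*w**3 - 2*w**2 - 2*w + 4, dv = cos(w) dw, so v = sin(w).
Apply parts 4 times (tabular method): alternate signs, differentiate u down to 0, integrate dv up.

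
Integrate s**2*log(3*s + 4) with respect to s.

s**3*log(3*s + 4)/3 - s**3/9 + 2*s**2/9 - 16*s/27 + 64*log(3*s + 4)/81 + C

Use integration by parts with u = log(3*s + 4), dv = s**2 ds.
Then du = 3/(3*s + 4) ds and v = s**3/3.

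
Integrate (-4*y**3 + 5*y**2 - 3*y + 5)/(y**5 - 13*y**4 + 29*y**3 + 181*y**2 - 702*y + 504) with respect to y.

-381*log(y - 7)/88 + 697*log(y - 6)/150 - 67*log(y - 3)/168 - log(y - 1)/100 + 353*log(y + 4)/3850 + C

Factor the denominator: (y - 7)*(y - 6)*(y - 3)*(y - 1)*(y + 4).
Partial-fraction decomposition: 353/(3850*(y + 4)) - 1/(100*(y - 1)) - 67/(168*(y - 3)) + 697/(150*(y - 6)) - 381/(88*(y - 7)).
Integrate each term: A/(y−a) contributes A·log|y−a|.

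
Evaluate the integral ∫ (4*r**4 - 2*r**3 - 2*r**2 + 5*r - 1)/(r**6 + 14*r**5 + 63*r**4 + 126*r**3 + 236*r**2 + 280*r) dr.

-log(r)/280 - 61*log(r + 2)/240 + 1337*log(r + 5)/435 - 5078*log(r + 7)/1855 - 1927*log(r**2 + 4)/49184 - 3723*atan(r/2)/24592 + C

Factor the denominator: r*(r + 2)*(r + 5)*(r + 7)*(r**2 + 4).
Partial-fraction decomposition: -(1927*r + 7446)/(24592*(r**2 + 4)) - 5078/(1855*(r + 7)) + 1337/(435*(r + 5)) - 61/(240*(r + 2)) - 1/(280*r).
Integrate each term; A/(r−a) gives A·log|r−a|; the (Br+D)/(r²+p²) term gives a log and an atan.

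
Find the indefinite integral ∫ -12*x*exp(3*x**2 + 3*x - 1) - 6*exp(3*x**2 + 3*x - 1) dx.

Let u = 3*x**2 + 3*x - 1, so du = (6*x + 3) dx.
Rewriting, the integral becomes -2·∫ e^u du = -2·e^u.
Substituting back, u = 3*x**2 + 3*x - 1.

-2*exp(3*x**2 + 3*x - 1) + C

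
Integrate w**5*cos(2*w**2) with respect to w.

w**4*sin(2*w**2)/4 + w**2*cos(2*w**2)/4 - sin(2*w**2)/8 + C

Let u = w², du = 2w dw; rewrite as (1/2)∫ u^2·cos(2u) du.
Now integrate by parts 2 times.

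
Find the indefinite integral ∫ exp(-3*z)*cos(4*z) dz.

Let I denote the integral. Integrate by parts with u = cos(4*z), dv = exp(-3*z) dz, so v = -exp(-3*z)/3: I = -exp(-3*z)*cos(4*z)/3 − (4/3)·∫ exp(-3*z)*sin(4*z) dz.
Apply parts again with u = sin(4*z), dv = exp(-3*z) dz: ∫ exp(-3*z)*sin(4*z) dz = -exp(-3*z)*sin(4*z)/3 + (4/3)·I. Substituting back brings back I: I = 4*exp(-3*z)*sin(4*z)/9 - exp(-3*z)*cos(4*z)/3 − (16/9)·I.
Solving for I: (1 + 16/9)·I equals the remaining terms, so I = (9/25)·(4*exp(-3*z)*sin(4*z)/9 - exp(-3*z)*cos(4*z)/3).

4*exp(-3*z)*sin(4*z)/25 - 3*exp(-3*z)*cos(4*z)/25 + C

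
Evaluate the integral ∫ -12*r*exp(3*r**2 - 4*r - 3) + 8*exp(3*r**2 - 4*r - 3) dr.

-2*exp(3*r**2 - 4*r - 3) + C

Let u = 3*r**2 - 4*r - 3, so du = (6*r - 4) dr.
Rewriting, the integral becomes -2·∫ e^u du = -2·e^u.
Substituting back, u = 3*r**2 - 4*r - 3.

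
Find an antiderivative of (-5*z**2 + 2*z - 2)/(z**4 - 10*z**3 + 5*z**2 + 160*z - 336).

-233*log(z - 7)/132 + 37*log(z - 4)/12 - 41*log(z - 3)/28 + 45*log(z + 4)/308 + C

Factor the denominator: (z - 7)*(z - 4)*(z - 3)*(z + 4).
Partial-fraction decomposition: 45/(308*(z + 4)) - 41/(28*(z - 3)) + 37/(12*(z - 4)) - 233/(132*(z - 7)).
Integrate each term: A/(z−a) contributes A·log|z−a|.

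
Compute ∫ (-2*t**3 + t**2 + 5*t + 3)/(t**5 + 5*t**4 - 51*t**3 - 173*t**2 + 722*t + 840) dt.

Factor the denominator: (t - 5)*(t - 4)*(t + 1)*(t + 6)*(t + 7).
Partial-fraction decomposition: 703/(792*(t + 7)) - 441/(550*(t + 6)) + 1/(900*(t + 1)) + 89/(550*(t - 4)) - 197/(792*(t - 5)).
Integrate each term: A/(t−a) contributes A·log|t−a|.

-197*log(t - 5)/792 + 89*log(t - 4)/550 + log(t + 1)/900 - 441*log(t + 6)/550 + 703*log(t + 7)/792 + C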